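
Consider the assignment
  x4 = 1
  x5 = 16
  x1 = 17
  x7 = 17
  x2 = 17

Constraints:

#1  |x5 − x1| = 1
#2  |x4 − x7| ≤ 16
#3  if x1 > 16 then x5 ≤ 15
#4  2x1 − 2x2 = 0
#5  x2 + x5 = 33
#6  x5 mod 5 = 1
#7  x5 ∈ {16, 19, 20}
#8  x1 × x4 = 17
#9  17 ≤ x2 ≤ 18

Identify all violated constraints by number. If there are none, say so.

Constraint 3 does not hold.

#1 |16 − 17| = 1  yes
#2 |1 − 17| = 16; 16 ≤ 16  yes
#3 x1 = 17 > 16, so we need x5 ≤ 15; but x5 = 16 > 15  no
#4 2x1 − 2x2 = 2(17) − 2(17) = 0  yes
#5 x2 + x5 = 17 + 16 = 33  yes
#6 16 mod 5 = 1  yes
#7 x5 = 16 is in {16, 19, 20}  yes
#8 x1 × x4 = 17 × 1 = 17  yes
#9 x2 = 17 lies in [17, 18]  yes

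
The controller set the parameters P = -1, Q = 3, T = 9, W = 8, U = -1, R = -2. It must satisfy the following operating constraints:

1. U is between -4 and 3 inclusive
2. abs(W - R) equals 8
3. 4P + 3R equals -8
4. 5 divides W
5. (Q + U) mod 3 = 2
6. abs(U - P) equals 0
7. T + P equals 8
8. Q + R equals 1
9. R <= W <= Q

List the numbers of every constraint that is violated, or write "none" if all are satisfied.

1. U = -1 lies in [-4, 3] — holds.
2. abs(8 - (-2)) = 10, not 8 — does not hold.
3. 4P + 3R = 4(-1) + 3(-2) = -10, not -8 — does not hold.
4. 8 = 5*1 + 3, so 5 does not divide 8 — does not hold.
5. Q + U = 2; 2 mod 3 = 2 — holds.
6. abs(-1 - (-1)) = 0 — holds.
7. T + P = 9 + (-1) = 8 — holds.
8. Q + R = 3 + (-2) = 1 — holds.
9. values -2, 8, 3; W = 8 is not <= Q = 3 — does not hold.

The assignment fails constraints 2, 3, 4, and 9.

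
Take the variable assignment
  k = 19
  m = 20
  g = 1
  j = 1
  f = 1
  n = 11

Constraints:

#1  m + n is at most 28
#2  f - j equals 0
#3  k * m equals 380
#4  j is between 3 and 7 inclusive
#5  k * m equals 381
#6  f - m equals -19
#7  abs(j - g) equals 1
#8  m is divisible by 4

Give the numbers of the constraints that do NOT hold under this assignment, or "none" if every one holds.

#1 m + n = 20 + 11 = 31; 31 > 28, bound 28 not met  fails
#2 f - j = 1 - 1 = 0  holds
#3 k * m = 19 * 20 = 380  holds
#4 j = 1 is outside [3, 7]  fails
#5 k * m = 19 * 20 = 380, not 381  fails
#6 f - m = 1 - 20 = -19  holds
#7 abs(1 - 1) = 0, not 1  fails
#8 20 / 4 = 5, so 4 divides 20  holds

No — constraints 1, 4, 5, 7 are not satisfied.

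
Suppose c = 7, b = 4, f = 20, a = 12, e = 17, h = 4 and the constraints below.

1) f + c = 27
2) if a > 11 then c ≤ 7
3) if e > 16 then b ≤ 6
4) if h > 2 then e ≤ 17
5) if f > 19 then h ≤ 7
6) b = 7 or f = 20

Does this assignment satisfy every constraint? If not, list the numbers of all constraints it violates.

All constraints are satisfied.

1) f + c = 20 + 7 = 27  OK
2) a = 12 > 11, so we need c ≤ 7; c = 7 ≤ 7  OK
3) e = 17 > 16, so we need b ≤ 6; b = 4 ≤ 6  OK
4) h = 4 > 2, so we need e ≤ 17; e = 17 ≤ 17  OK
5) f = 20 > 19, so we need h ≤ 7; h = 4 ≤ 7  OK
6) b = 4 ≠ 7, but f = 20 = 20 (second disjunct)  OK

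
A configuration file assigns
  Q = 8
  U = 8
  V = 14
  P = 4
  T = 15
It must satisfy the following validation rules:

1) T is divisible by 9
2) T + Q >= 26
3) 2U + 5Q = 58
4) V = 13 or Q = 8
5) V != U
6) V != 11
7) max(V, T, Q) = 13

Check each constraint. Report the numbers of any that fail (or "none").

1) 15 = 9*1 + 6, so 9 does not divide 15  no
2) T + Q = 15 + 8 = 23; 23 < 26, bound 26 not met  no
3) 2U + 5Q = 2(8) + 5(8) = 56, not 58  no
4) V = 14 ≠ 13, but Q = 8 = 8 (second disjunct)  yes
5) V = 14, U = 8; distinct  yes
6) V = 14, and 14 ≠ 11  yes
7) max(14, 15, 8) = 15, not 13  no

No — constraints 1, 2, 3, and 7 are not satisfied.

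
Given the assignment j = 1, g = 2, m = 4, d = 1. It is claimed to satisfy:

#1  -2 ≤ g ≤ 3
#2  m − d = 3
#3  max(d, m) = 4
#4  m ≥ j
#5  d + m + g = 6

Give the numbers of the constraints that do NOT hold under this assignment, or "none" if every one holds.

#1 g = 2 lies in [-2, 3] — OK.
#2 m − d = 4 − 1 = 3 — OK.
#3 max(1, 4) = 4 — OK.
#4 m = 4, j = 1; 4 ≥ 1 — OK.
#5 d + m + g = 1 + 4 + 2 = 7, not 6 — violated.

Constraint 5 does not hold.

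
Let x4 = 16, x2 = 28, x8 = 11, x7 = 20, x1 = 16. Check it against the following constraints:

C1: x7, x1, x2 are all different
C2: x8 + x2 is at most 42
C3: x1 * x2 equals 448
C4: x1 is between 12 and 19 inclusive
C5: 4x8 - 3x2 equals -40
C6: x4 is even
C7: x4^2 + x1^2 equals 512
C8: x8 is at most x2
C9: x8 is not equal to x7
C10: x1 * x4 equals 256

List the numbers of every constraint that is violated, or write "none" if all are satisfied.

C1: values 20, 16, 28 are pairwise distinct  ✓
C2: x8 + x2 = 11 + 28 = 39; 39 ≤ 42  ✓
C3: x1 * x2 = 16 * 28 = 448  ✓
C4: x1 = 16 lies in [12, 19]  ✓
C5: 4x8 - 3x2 = 4(11) - 3(28) = -40  ✓
C6: x4 = 16 is even  ✓
C7: x4^2 + x1^2 = 16^2 + 16^2 = 256 + 256 = 512  ✓
C8: x8 = 11, x2 = 28; 11 ≤ 28  ✓
C9: x8 = 11, x7 = 20; distinct  ✓
C10: x1 * x4 = 16 * 16 = 256  ✓

All constraints are satisfied.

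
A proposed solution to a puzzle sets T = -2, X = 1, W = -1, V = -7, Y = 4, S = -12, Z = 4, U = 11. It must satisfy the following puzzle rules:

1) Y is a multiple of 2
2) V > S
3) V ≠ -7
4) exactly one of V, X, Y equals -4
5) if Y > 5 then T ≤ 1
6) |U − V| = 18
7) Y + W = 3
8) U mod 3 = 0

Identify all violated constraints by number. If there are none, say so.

1) 4 / 2 = 2, so 2 divides 4  OK
2) V = -7, S = -12; -7 > -12  OK
3) V = -7, but -7 is required to differ  FAIL
4) V=-7, X=1, Y=4; 0 of them equal -4, not exactly one  FAIL
5) Y = 4, not > 5; antecedent false, conditional vacuously true  OK
6) |11 − (-7)| = 18  OK
7) Y + W = 4 + (-1) = 3  OK
8) 11 mod 3 = 2, not 0  FAIL

No — constraints 3, 4, and 8 are not satisfied.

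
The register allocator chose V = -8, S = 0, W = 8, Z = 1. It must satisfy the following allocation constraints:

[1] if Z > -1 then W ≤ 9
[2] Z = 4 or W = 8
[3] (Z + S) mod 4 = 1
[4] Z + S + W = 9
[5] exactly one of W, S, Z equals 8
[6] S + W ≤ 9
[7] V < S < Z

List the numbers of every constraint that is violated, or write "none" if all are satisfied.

[1] Z = 1 > -1, so we need W ≤ 9; W = 8 ≤ 9 — holds.
[2] Z = 1 ≠ 4, but W = 8 = 8 (second disjunct) — holds.
[3] Z + S = 1; 1 mod 4 = 1 — holds.
[4] Z + S + W = 1 + 0 + 8 = 9 — holds.
[5] W=8, S=0, Z=1; 1 of them equals 8 — holds.
[6] S + W = 0 + 8 = 8; 8 ≤ 9 — holds.
[7] values -8 < 0 < 1 — holds.

No violations.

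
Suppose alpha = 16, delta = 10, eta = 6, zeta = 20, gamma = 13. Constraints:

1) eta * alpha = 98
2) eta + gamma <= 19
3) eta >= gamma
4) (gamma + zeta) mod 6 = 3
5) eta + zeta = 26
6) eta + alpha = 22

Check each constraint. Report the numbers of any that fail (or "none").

1) eta * alpha = 6 * 16 = 96, not 98 — violated.
2) eta + gamma = 6 + 13 = 19; 19 ≤ 19 — satisfied.
3) eta = 6, gamma = 13; 6 < 13 (want ≥) — violated.
4) gamma + zeta = 33; 33 mod 6 = 3 — satisfied.
5) eta + zeta = 6 + 20 = 26 — satisfied.
6) eta + alpha = 6 + 16 = 22 — satisfied.

Constraints 1 and 3 do not hold.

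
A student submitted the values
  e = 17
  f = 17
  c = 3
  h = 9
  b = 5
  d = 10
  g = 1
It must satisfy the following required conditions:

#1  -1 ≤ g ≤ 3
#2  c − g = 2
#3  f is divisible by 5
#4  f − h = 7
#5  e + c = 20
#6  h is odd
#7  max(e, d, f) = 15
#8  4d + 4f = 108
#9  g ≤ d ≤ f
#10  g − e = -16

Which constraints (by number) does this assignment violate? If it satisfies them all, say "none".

Violated: 3, 4, and 7.

#1 g = 1 lies in [-1, 3] — OK.
#2 c − g = 3 − 1 = 2 — OK.
#3 17 = 5×3 + 2, so 5 does not divide 17 — violated.
#4 f − h = 17 − 9 = 8, not 7 — violated.
#5 e + c = 17 + 3 = 20 — OK.
#6 h = 9 is odd — OK.
#7 max(17, 10, 17) = 17, not 15 — violated.
#8 4d + 4f = 4(10) + 4(17) = 108 — OK.
#9 values 1 ≤ 10 ≤ 17 — OK.
#10 g − e = 1 − 17 = -16 — OK.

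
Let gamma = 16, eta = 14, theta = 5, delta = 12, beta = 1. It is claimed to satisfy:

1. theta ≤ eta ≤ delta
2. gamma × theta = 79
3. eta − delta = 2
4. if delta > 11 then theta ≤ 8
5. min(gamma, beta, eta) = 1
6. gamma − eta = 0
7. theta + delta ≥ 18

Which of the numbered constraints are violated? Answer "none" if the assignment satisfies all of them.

The assignment fails constraints 1, 2, 6, and 7.

1. values 5, 14, 12; eta = 14 is not ≤ delta = 12 — does not hold.
2. gamma × theta = 16 × 5 = 80, not 79 — does not hold.
3. eta − delta = 14 − 12 = 2 — holds.
4. delta = 12 > 11, so we need theta ≤ 8; theta = 5 ≤ 8 — holds.
5. min(16, 1, 14) = 1 — holds.
6. gamma − eta = 16 − 14 = 2, not 0 — does not hold.
7. theta + delta = 5 + 12 = 17; 17 < 18, bound 18 not met — does not hold.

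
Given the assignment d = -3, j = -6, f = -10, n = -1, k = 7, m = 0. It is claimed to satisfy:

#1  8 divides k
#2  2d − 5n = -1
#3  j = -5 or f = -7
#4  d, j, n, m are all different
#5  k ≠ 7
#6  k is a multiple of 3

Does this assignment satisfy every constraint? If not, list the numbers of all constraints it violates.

#1 7 = 8×0 + 7, so 8 does not divide 7  no
#2 2d − 5n = 2(-3) − 5(-1) = -1  yes
#3 j = -6 ≠ -5 and f = -10 ≠ -7; both disjuncts false  no
#4 values -3, -6, -1, 0 are pairwise distinct  yes
#5 k = 7, but 7 is required to differ  no
#6 7 = 3×2 + 1, so 3 does not divide 7  no

The assignment fails constraints 1, 3, 5, and 6.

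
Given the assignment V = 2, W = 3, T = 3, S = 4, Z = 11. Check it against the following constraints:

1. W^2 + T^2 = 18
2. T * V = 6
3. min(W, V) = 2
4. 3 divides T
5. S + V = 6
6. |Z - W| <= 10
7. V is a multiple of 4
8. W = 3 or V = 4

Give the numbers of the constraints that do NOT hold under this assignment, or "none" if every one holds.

1. W^2 + T^2 = 3^2 + 3^2 = 9 + 9 = 18 — holds.
2. T * V = 3 * 2 = 6 — holds.
3. min(3, 2) = 2 — holds.
4. 3 / 3 = 1, so 3 divides 3 — holds.
5. S + V = 4 + 2 = 6 — holds.
6. |11 - 3| = 8; 8 ≤ 10 — holds.
7. 2 = 4*0 + 2, so 4 does not divide 2 — does not hold.
8. W = 3 = 3 (first disjunct) — holds.

Constraint 7 is violated.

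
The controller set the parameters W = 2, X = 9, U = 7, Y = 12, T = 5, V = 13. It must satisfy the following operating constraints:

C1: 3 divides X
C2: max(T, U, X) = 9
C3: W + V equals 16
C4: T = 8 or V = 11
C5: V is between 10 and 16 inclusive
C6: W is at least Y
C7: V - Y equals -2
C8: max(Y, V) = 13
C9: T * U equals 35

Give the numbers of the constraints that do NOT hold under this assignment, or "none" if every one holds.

C1: 9 / 3 = 3, so 3 divides 9  yes
C2: max(5, 7, 9) = 9  yes
C3: W + V = 2 + 13 = 15, not 16  no
C4: T = 5 ≠ 8 and V = 13 ≠ 11; both disjuncts false  no
C5: V = 13 lies in [10, 16]  yes
C6: W = 2, Y = 12; 2 < 12 (want ≥)  no
C7: V - Y = 13 - 12 = 1, not -2  no
C8: max(12, 13) = 13  yes
C9: T * U = 5 * 7 = 35  yes

The assignment fails constraints 3, 4, 6, and 7.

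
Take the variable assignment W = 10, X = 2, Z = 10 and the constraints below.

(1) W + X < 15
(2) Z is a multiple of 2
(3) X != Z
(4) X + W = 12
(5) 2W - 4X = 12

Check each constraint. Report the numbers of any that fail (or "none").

Yes — all constraints hold.

(1) W + X = 10 + 2 = 12; 12 < 15 — holds.
(2) 10 / 2 = 5, so 2 divides 10 — holds.
(3) X = 2, Z = 10; distinct — holds.
(4) X + W = 2 + 10 = 12 — holds.
(5) 2W - 4X = 2(10) - 4(2) = 12 — holds.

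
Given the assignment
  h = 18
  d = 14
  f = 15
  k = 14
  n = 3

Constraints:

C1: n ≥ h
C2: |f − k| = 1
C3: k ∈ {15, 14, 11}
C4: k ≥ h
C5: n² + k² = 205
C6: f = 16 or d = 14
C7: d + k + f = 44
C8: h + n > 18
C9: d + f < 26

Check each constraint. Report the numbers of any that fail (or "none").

C1: n = 3, h = 18; 3 < 18 (want ≥) — does not hold.
C2: |15 − 14| = 1 — holds.
C3: k = 14 is in {15, 14, 11} — holds.
C4: k = 14, h = 18; 14 < 18 (want ≥) — does not hold.
C5: n² + k² = 3² + 14² = 9 + 196 = 205 — holds.
C6: f = 15 ≠ 16, but d = 14 = 14 (second disjunct) — holds.
C7: d + k + f = 14 + 14 + 15 = 43, not 44 — does not hold.
C8: h + n = 18 + 3 = 21; 21 > 18 — holds.
C9: d + f = 14 + 15 = 29; 29 ≥ 26, bound 26 not met — does not hold.

No — constraints 1, 4, 7, 9 are not satisfied.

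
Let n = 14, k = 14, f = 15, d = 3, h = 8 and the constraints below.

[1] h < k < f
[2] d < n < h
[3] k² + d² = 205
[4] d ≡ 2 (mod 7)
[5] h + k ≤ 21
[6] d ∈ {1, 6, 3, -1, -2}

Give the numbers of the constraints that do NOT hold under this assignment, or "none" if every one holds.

Constraints 2, 4, 5 are violated.

[1] values 8 < 14 < 15  ✔
[2] values 3, 14, 8; n = 14 is not < h = 8  ✘
[3] k² + d² = 14² + 3² = 196 + 9 = 205  ✔
[4] 3 mod 7 = 3, not 2  ✘
[5] h + k = 8 + 14 = 22; 22 > 21, bound 21 not met  ✘
[6] d = 3 is in {1, 6, 3, -1, -2}  ✔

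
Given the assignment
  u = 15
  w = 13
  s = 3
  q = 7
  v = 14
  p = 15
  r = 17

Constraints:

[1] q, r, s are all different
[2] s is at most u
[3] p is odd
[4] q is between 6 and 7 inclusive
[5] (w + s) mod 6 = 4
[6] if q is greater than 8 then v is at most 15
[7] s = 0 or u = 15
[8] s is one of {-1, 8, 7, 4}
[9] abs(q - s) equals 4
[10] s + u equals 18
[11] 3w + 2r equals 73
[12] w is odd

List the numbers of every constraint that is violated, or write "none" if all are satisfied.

[1] values 7, 17, 3 are pairwise distinct  ✔
[2] s = 3, u = 15; 3 ≤ 15  ✔
[3] p = 15 is odd  ✔
[4] q = 7 lies in [6, 7]  ✔
[5] w + s = 16; 16 mod 6 = 4  ✔
[6] q = 7, not > 8; antecedent false, conditional vacuously true  ✔
[7] s = 3 ≠ 0, but u = 15 = 15 (second disjunct)  ✔
[8] s = 3 is not in {-1, 8, 7, 4}  ✘
[9] abs(7 - 3) = 4  ✔
[10] s + u = 3 + 15 = 18  ✔
[11] 3w + 2r = 3(13) + 2(17) = 73  ✔
[12] w = 13 is odd  ✔

Violated: 8.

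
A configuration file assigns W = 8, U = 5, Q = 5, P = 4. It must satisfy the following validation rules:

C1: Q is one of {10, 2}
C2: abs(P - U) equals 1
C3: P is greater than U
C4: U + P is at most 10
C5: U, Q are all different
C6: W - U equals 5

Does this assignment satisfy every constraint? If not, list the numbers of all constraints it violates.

C1: Q = 5 is not in {10, 2}  no
C2: abs(4 - 5) = 1  yes
C3: P = 4, U = 5; 4 ≤ 5 (want >)  no
C4: U + P = 5 + 4 = 9; 9 ≤ 10  yes
C5: U = Q = 5, not all different  no
C6: W - U = 8 - 5 = 3, not 5  no

No — constraints 1, 3, 5, and 6 are not satisfied.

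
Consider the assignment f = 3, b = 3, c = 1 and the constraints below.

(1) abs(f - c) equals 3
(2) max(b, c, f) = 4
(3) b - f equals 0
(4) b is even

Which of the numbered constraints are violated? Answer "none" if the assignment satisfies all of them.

No — constraints 1, 2, 4 are not satisfied.

(1) abs(3 - 1) = 2, not 3 — violated.
(2) max(3, 1, 3) = 3, not 4 — violated.
(3) b - f = 3 - 3 = 0 — satisfied.
(4) b = 3 is odd — violated.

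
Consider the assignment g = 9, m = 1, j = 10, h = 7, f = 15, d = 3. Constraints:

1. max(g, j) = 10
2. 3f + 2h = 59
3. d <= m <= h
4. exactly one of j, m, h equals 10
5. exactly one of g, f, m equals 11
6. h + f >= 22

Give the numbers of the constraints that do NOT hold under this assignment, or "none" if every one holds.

1. max(9, 10) = 10 — holds.
2. 3f + 2h = 3(15) + 2(7) = 59 — holds.
3. values 3, 1, 7; d = 3 is not <= m = 1 — fails.
4. j=10, m=1, h=7; 1 of them equals 10 — holds.
5. g=9, f=15, m=1; 0 of them equal 11, not exactly one — fails.
6. h + f = 7 + 15 = 22; 22 ≥ 22 — holds.

Constraints 3 and 5 do not hold.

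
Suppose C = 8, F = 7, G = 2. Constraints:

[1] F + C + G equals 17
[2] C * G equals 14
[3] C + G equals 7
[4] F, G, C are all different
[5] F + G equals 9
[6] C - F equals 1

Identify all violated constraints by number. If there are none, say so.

Violated: 2, 3.

[1] F + C + G = 7 + 8 + 2 = 17 — satisfied.
[2] C * G = 8 * 2 = 16, not 14 — violated.
[3] C + G = 8 + 2 = 10, not 7 — violated.
[4] values 7, 2, 8 are pairwise distinct — satisfied.
[5] F + G = 7 + 2 = 9 — satisfied.
[6] C - F = 8 - 7 = 1 — satisfied.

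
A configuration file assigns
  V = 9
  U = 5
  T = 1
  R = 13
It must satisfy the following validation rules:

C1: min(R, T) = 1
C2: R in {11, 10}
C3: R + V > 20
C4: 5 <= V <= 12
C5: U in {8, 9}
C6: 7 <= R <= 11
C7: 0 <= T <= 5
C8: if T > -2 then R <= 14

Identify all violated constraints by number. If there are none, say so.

C1: min(13, 1) = 1  yes
C2: R = 13 is not in {11, 10}  no
C3: R + V = 13 + 9 = 22; 22 > 20  yes
C4: V = 9 lies in [5, 12]  yes
C5: U = 5 is not in {8, 9}  no
C6: R = 13 is outside [7, 11]  no
C7: T = 1 lies in [0, 5]  yes
C8: T = 1 > -2, so we need R ≤ 14; R = 13 ≤ 14  yes

Constraints 2, 5, and 6 are violated.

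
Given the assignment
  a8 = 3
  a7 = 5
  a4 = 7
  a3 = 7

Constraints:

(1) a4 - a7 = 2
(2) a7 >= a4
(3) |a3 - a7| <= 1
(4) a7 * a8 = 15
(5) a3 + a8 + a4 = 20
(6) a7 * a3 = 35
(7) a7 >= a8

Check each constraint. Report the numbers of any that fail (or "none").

Violated: 2, 3, and 5.

(1) a4 - a7 = 7 - 5 = 2  holds
(2) a7 = 5, a4 = 7; 5 < 7 (want ≥)  fails
(3) |7 - 5| = 2; 2 > 1, exceeds bound 1  fails
(4) a7 * a8 = 5 * 3 = 15  holds
(5) a3 + a8 + a4 = 7 + 3 + 7 = 17, not 20  fails
(6) a7 * a3 = 5 * 7 = 35  holds
(7) a7 = 5, a8 = 3; 5 ≥ 3  holds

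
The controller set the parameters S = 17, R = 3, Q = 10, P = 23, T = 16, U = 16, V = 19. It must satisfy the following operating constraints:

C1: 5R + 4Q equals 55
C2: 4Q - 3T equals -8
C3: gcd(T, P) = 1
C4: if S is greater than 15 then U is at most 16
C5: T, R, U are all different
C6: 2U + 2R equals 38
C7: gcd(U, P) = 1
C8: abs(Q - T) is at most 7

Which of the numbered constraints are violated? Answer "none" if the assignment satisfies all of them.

Violated: 5.

C1: 5R + 4Q = 5(3) + 4(10) = 55  holds
C2: 4Q - 3T = 4(10) - 3(16) = -8  holds
C3: gcd(16, 23) = 1  holds
C4: S = 17 > 15, so we need U ≤ 16; U = 16 ≤ 16  holds
C5: T = U = 16, not all different  fails
C6: 2U + 2R = 2(16) + 2(3) = 38  holds
C7: gcd(16, 23) = 1  holds
C8: abs(10 - 16) = 6; 6 ≤ 7  holds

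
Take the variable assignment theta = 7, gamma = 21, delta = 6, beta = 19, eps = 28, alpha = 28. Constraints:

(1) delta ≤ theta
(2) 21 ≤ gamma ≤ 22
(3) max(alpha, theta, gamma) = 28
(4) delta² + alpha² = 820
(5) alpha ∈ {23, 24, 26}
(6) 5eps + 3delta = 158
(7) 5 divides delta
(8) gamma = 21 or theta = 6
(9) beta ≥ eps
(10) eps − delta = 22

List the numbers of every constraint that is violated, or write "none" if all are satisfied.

(1) delta = 6, theta = 7; 6 ≤ 7  yes
(2) gamma = 21 lies in [21, 22]  yes
(3) max(28, 7, 21) = 28  yes
(4) delta² + alpha² = 6² + 28² = 36 + 784 = 820  yes
(5) alpha = 28 is not in {23, 24, 26}  no
(6) 5eps + 3delta = 5(28) + 3(6) = 158  yes
(7) 6 = 5×1 + 1, so 5 does not divide 6  no
(8) gamma = 21 = 21 (first disjunct)  yes
(9) beta = 19, eps = 28; 19 < 28 (want ≥)  no
(10) eps − delta = 28 − 6 = 22  yes

The assignment fails constraints 5, 7, 9.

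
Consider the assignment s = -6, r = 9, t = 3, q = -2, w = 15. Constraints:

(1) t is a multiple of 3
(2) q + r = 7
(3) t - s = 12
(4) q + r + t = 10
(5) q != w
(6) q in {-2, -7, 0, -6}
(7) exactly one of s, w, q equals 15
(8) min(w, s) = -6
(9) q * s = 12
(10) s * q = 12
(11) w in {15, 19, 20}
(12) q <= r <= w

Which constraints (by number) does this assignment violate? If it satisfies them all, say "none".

(1) 3 / 3 = 1, so 3 divides 3 — holds.
(2) q + r = -2 + 9 = 7 — holds.
(3) t - s = 3 - (-6) = 9, not 12 — does not hold.
(4) q + r + t = -2 + 9 + 3 = 10 — holds.
(5) q = -2, w = 15; distinct — holds.
(6) q = -2 is in {-2, -7, 0, -6} — holds.
(7) s=-6, w=15, q=-2; 1 of them equals 15 — holds.
(8) min(15, -6) = -6 — holds.
(9) q * s = -2 * (-6) = 12 — holds.
(10) s * q = -6 * (-2) = 12 — holds.
(11) w = 15 is in {15, 19, 20} — holds.
(12) values -2 <= 9 <= 15 — holds.

Violated: 3.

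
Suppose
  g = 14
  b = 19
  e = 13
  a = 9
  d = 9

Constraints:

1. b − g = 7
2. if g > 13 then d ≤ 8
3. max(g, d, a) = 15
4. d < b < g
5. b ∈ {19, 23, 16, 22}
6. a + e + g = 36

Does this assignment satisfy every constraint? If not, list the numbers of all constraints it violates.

1. b − g = 19 − 14 = 5, not 7 — violated.
2. g = 14 > 13, so we need d ≤ 8; but d = 9 > 8 — violated.
3. max(14, 9, 9) = 14, not 15 — violated.
4. values 9, 19, 14; b = 19 is not < g = 14 — violated.
5. b = 19 is in {19, 23, 16, 22} — satisfied.
6. a + e + g = 9 + 13 + 14 = 36 — satisfied.

The assignment fails constraints 1, 2, 3, and 4.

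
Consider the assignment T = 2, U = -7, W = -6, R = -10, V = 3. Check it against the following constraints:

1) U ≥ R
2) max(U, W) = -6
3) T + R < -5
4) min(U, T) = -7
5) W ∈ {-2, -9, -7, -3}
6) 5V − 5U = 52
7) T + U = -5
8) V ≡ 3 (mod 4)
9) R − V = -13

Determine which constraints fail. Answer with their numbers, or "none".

1) U = -7, R = -10; -7 ≥ -10  ✓
2) max(-7, -6) = -6  ✓
3) T + R = 2 + (-10) = -8; -8 < -5  ✓
4) min(-7, 2) = -7  ✓
5) W = -6 is not in {-2, -9, -7, -3}  ✗
6) 5V − 5U = 5(3) − 5(-7) = 50, not 52  ✗
7) T + U = 2 + (-7) = -5  ✓
8) 3 mod 4 = 3  ✓
9) R − V = -10 − 3 = -13  ✓

Constraints 5 and 6 are violated.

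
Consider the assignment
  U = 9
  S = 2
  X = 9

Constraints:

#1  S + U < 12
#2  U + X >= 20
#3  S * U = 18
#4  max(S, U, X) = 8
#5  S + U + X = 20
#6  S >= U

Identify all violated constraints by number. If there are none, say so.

Constraints 2, 4, and 6 are violated.

#1 S + U = 2 + 9 = 11; 11 < 12 — holds.
#2 U + X = 9 + 9 = 18; 18 < 20, bound 20 not met — does not hold.
#3 S * U = 2 * 9 = 18 — holds.
#4 max(2, 9, 9) = 9, not 8 — does not hold.
#5 S + U + X = 2 + 9 + 9 = 20 — holds.
#6 S = 2, U = 9; 2 < 9 (want ≥) — does not hold.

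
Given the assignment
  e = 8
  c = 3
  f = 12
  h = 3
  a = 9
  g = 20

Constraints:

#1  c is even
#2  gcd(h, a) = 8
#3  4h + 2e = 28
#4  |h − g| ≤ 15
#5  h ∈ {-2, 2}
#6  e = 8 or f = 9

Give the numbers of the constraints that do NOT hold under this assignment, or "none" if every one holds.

#1 c = 3 is odd — does not hold.
#2 gcd(3, 9) = 3, not 8 — does not hold.
#3 4h + 2e = 4(3) + 2(8) = 28 — holds.
#4 |3 − 20| = 17; 17 > 15, exceeds bound 15 — does not hold.
#5 h = 3 is not in {-2, 2} — does not hold.
#6 e = 8 = 8 (first disjunct) — holds.

The assignment fails constraints 1, 2, 4, and 5.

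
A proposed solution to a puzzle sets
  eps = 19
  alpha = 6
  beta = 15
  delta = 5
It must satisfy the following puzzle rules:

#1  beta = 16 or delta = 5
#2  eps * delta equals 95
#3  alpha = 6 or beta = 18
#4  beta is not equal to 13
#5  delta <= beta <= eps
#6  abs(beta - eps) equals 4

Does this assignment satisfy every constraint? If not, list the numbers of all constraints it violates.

Yes — all constraints hold.

#1 beta = 15 ≠ 16, but delta = 5 = 5 (second disjunct)  OK
#2 eps * delta = 19 * 5 = 95  OK
#3 alpha = 6 = 6 (first disjunct)  OK
#4 beta = 15, and 15 ≠ 13  OK
#5 values 5 <= 15 <= 19  OK
#6 abs(15 - 19) = 4  OK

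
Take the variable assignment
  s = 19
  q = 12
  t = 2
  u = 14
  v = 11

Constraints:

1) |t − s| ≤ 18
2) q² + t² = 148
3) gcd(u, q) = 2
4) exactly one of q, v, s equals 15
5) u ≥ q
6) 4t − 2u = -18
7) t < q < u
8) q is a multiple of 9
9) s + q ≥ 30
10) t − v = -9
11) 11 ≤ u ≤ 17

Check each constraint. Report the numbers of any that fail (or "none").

1) |2 − 19| = 17; 17 ≤ 18  OK
2) q² + t² = 12² + 2² = 144 + 4 = 148  OK
3) gcd(14, 12) = 2  OK
4) q=12, v=11, s=19; 0 of them equal 15, not exactly one  FAIL
5) u = 14, q = 12; 14 ≥ 12  OK
6) 4t − 2u = 4(2) − 2(14) = -20, not -18  FAIL
7) values 2 < 12 < 14  OK
8) 12 = 9×1 + 3, so 9 does not divide 12  FAIL
9) s + q = 19 + 12 = 31; 31 ≥ 30  OK
10) t − v = 2 − 11 = -9  OK
11) u = 14 lies in [11, 17]  OK

Violated: 4, 6, and 8.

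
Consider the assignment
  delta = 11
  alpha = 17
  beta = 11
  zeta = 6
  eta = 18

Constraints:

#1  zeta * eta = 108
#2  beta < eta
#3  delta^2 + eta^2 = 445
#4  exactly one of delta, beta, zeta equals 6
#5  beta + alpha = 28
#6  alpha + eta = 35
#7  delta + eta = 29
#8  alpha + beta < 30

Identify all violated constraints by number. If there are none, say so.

All constraints are satisfied.

#1 zeta * eta = 6 * 18 = 108  holds
#2 beta = 11, eta = 18; 11 < 18  holds
#3 delta^2 + eta^2 = 11^2 + 18^2 = 121 + 324 = 445  holds
#4 delta=11, beta=11, zeta=6; 1 of them equals 6  holds
#5 beta + alpha = 11 + 17 = 28  holds
#6 alpha + eta = 17 + 18 = 35  holds
#7 delta + eta = 11 + 18 = 29  holds
#8 alpha + beta = 17 + 11 = 28; 28 < 30  holds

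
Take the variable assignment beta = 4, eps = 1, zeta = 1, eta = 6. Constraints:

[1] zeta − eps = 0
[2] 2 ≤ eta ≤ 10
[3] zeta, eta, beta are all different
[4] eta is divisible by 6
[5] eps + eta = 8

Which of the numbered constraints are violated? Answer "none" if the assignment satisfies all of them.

[1] zeta − eps = 1 − 1 = 0  ✔
[2] eta = 6 lies in [2, 10]  ✔
[3] values 1, 6, 4 are pairwise distinct  ✔
[4] 6 / 6 = 1, so 6 divides 6  ✔
[5] eps + eta = 1 + 6 = 7, not 8  ✘

Constraint 5 is violated.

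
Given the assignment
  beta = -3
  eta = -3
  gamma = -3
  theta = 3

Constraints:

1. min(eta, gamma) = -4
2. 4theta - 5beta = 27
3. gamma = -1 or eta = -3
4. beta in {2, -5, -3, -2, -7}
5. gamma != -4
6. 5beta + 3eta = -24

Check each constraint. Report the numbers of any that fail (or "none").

No — constraint 1 is not satisfied.

1. min(-3, -3) = -3, not -4  FAIL
2. 4theta - 5beta = 4(3) - 5(-3) = 27  OK
3. gamma = -3 ≠ -1, but eta = -3 = -3 (second disjunct)  OK
4. beta = -3 is in {2, -5, -3, -2, -7}  OK
5. gamma = -3, and -3 ≠ -4  OK
6. 5beta + 3eta = 5(-3) + 3(-3) = -24  OK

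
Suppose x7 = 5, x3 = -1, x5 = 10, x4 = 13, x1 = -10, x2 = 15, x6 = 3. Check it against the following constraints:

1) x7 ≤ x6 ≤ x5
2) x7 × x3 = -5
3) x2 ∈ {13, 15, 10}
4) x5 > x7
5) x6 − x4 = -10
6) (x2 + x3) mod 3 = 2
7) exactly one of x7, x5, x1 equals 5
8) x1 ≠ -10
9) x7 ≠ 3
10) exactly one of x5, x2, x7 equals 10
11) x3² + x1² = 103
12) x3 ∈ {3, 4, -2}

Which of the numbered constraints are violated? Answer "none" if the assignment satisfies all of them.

1) values 5, 3, 10; x7 = 5 is not ≤ x6 = 3 — does not hold.
2) x7 × x3 = 5 × (-1) = -5 — holds.
3) x2 = 15 is in {13, 15, 10} — holds.
4) x5 = 10, x7 = 5; 10 > 5 — holds.
5) x6 − x4 = 3 − 13 = -10 — holds.
6) x2 + x3 = 14; 14 mod 3 = 2 — holds.
7) x7=5, x5=10, x1=-10; 1 of them equals 5 — holds.
8) x1 = -10, but -10 is required to differ — does not hold.
9) x7 = 5, and 5 ≠ 3 — holds.
10) x5=10, x2=15, x7=5; 1 of them equals 10 — holds.
11) x3² + x1² = (-1)² + (-10)² = 1 + 100 = 101, not 103 — does not hold.
12) x3 = -1 is not in {3, 4, -2} — does not hold.

Constraints 1, 8, 11, and 12 are violated.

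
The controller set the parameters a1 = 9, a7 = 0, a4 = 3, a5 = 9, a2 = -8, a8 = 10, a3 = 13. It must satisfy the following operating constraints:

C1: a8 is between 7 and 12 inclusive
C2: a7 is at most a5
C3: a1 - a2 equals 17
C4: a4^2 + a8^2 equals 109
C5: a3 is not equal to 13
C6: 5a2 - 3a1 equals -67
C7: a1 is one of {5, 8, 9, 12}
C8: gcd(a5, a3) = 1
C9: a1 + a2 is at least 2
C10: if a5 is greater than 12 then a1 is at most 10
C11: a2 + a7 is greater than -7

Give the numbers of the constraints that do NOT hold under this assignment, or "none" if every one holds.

C1: a8 = 10 lies in [7, 12] — satisfied.
C2: a7 = 0, a5 = 9; 0 ≤ 9 — satisfied.
C3: a1 - a2 = 9 - (-8) = 17 — satisfied.
C4: a4^2 + a8^2 = 3^2 + 10^2 = 9 + 100 = 109 — satisfied.
C5: a3 = 13, but 13 is required to differ — violated.
C6: 5a2 - 3a1 = 5(-8) - 3(9) = -67 — satisfied.
C7: a1 = 9 is in {5, 8, 9, 12} — satisfied.
C8: gcd(9, 13) = 1 — satisfied.
C9: a1 + a2 = 9 + (-8) = 1; 1 < 2, bound 2 not met — violated.
C10: a5 = 9, not > 12; antecedent false, conditional vacuously true — satisfied.
C11: a2 + a7 = -8 + 0 = -8; -8 ≤ -7, bound -7 not met — violated.

Violated: 5, 9, and 11.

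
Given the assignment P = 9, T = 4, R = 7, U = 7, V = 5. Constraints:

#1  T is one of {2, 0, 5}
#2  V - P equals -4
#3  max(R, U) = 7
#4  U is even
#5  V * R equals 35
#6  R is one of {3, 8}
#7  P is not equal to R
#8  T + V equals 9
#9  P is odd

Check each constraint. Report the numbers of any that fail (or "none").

#1 T = 4 is not in {2, 0, 5} — does not hold.
#2 V - P = 5 - 9 = -4 — holds.
#3 max(7, 7) = 7 — holds.
#4 U = 7 is odd — does not hold.
#5 V * R = 5 * 7 = 35 — holds.
#6 R = 7 is not in {3, 8} — does not hold.
#7 P = 9, R = 7; distinct — holds.
#8 T + V = 4 + 5 = 9 — holds.
#9 P = 9 is odd — holds.

Constraints 1, 4, 6 are violated.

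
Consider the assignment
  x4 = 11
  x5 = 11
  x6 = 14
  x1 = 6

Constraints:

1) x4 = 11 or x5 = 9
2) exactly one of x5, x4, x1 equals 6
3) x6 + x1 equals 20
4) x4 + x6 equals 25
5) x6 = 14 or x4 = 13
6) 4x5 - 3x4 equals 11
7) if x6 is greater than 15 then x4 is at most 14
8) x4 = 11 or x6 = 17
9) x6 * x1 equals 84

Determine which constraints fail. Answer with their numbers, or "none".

No violations.

1) x4 = 11 = 11 (first disjunct)  ✓
2) x5=11, x4=11, x1=6; 1 of them equals 6  ✓
3) x6 + x1 = 14 + 6 = 20  ✓
4) x4 + x6 = 11 + 14 = 25  ✓
5) x6 = 14 = 14 (first disjunct)  ✓
6) 4x5 - 3x4 = 4(11) - 3(11) = 11  ✓
7) x6 = 14, not > 15; antecedent false, conditional vacuously true  ✓
8) x4 = 11 = 11 (first disjunct)  ✓
9) x6 * x1 = 14 * 6 = 84  ✓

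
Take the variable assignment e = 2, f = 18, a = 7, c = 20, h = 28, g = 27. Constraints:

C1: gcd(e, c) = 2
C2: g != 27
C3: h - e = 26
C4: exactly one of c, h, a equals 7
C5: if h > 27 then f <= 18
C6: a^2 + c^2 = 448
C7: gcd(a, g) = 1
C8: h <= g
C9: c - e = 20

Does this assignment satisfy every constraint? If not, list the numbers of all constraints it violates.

Constraints 2, 6, 8, and 9 do not hold.

C1: gcd(2, 20) = 2  ✓
C2: g = 27, but 27 is required to differ  ✗
C3: h - e = 28 - 2 = 26  ✓
C4: c=20, h=28, a=7; 1 of them equals 7  ✓
C5: h = 28 > 27, so we need f ≤ 18; f = 18 ≤ 18  ✓
C6: a^2 + c^2 = 7^2 + 20^2 = 49 + 400 = 449, not 448  ✗
C7: gcd(7, 27) = 1  ✓
C8: h = 28, g = 27; 28 > 27 (want ≤)  ✗
C9: c - e = 20 - 2 = 18, not 20  ✗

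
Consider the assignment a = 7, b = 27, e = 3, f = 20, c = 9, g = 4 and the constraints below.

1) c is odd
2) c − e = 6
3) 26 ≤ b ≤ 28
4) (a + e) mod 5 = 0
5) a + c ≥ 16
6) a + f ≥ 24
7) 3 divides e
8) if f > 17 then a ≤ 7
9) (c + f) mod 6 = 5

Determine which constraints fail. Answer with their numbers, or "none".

1) c = 9 is odd  true
2) c − e = 9 − 3 = 6  true
3) b = 27 lies in [26, 28]  true
4) a + e = 10; 10 mod 5 = 0  true
5) a + c = 7 + 9 = 16; 16 ≥ 16  true
6) a + f = 7 + 20 = 27; 27 ≥ 24  true
7) 3 / 3 = 1, so 3 divides 3  true
8) f = 20 > 17, so we need a ≤ 7; a = 7 ≤ 7  true
9) c + f = 29; 29 mod 6 = 5  true

The assignment satisfies every constraint.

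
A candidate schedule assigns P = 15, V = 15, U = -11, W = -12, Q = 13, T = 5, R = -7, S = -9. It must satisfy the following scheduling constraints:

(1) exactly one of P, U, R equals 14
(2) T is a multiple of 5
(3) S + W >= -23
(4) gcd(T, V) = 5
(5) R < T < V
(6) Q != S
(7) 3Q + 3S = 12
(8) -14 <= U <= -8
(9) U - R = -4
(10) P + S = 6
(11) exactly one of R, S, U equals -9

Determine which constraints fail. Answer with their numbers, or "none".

(1) P=15, U=-11, R=-7; 0 of them equal 14, not exactly one  ✘
(2) 5 / 5 = 1, so 5 divides 5  ✔
(3) S + W = -9 + (-12) = -21; -21 ≥ -23  ✔
(4) gcd(5, 15) = 5  ✔
(5) values -7 < 5 < 15  ✔
(6) Q = 13, S = -9; distinct  ✔
(7) 3Q + 3S = 3(13) + 3(-9) = 12  ✔
(8) U = -11 lies in [-14, -8]  ✔
(9) U - R = -11 - (-7) = -4  ✔
(10) P + S = 15 + (-9) = 6  ✔
(11) R=-7, S=-9, U=-11; 1 of them equals -9  ✔

Constraint 1 is violated.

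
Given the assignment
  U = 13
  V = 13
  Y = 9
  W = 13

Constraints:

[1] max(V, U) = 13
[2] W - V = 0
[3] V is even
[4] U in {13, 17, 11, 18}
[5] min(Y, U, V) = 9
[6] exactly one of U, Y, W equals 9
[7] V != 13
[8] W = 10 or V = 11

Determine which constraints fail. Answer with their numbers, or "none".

Constraints 3, 7, and 8 are violated.

[1] max(13, 13) = 13 — holds.
[2] W - V = 13 - 13 = 0 — holds.
[3] V = 13 is odd — does not hold.
[4] U = 13 is in {13, 17, 11, 18} — holds.
[5] min(9, 13, 13) = 9 — holds.
[6] U=13, Y=9, W=13; 1 of them equals 9 — holds.
[7] V = 13, but 13 is required to differ — does not hold.
[8] W = 13 ≠ 10 and V = 13 ≠ 11; both disjuncts false — does not hold.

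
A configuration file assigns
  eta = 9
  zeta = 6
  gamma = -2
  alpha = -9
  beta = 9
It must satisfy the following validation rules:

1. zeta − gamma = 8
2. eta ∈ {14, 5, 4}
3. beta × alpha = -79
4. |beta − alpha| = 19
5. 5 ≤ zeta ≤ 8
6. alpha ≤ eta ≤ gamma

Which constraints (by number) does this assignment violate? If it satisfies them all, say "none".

1. zeta − gamma = 6 − (-2) = 8 — holds.
2. eta = 9 is not in {14, 5, 4} — does not hold.
3. beta × alpha = 9 × (-9) = -81, not -79 — does not hold.
4. |9 − (-9)| = 18, not 19 — does not hold.
5. zeta = 6 lies in [5, 8] — holds.
6. values -9, 9, -2; eta = 9 is not ≤ gamma = -2 — does not hold.

The assignment fails constraints 2, 3, 4, and 6.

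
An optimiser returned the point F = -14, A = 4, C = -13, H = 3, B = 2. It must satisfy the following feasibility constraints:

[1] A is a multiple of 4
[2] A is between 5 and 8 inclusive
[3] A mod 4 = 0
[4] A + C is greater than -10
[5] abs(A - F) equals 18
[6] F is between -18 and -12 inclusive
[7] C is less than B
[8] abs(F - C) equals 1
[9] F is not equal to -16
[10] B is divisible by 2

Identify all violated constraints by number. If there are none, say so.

[1] 4 / 4 = 1, so 4 divides 4 — holds.
[2] A = 4 is outside [5, 8] — does not hold.
[3] 4 mod 4 = 0 — holds.
[4] A + C = 4 + (-13) = -9; -9 > -10 — holds.
[5] abs(4 - (-14)) = 18 — holds.
[6] F = -14 lies in [-18, -12] — holds.
[7] C = -13, B = 2; -13 < 2 — holds.
[8] abs(-14 - (-13)) = 1 — holds.
[9] F = -14, and -14 ≠ -16 — holds.
[10] 2 / 2 = 1, so 2 divides 2 — holds.

Constraint 2 does not hold.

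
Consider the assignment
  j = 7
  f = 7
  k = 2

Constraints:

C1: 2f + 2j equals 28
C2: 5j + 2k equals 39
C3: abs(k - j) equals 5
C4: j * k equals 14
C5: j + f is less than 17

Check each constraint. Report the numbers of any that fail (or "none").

C1: 2f + 2j = 2(7) + 2(7) = 28 — satisfied.
C2: 5j + 2k = 5(7) + 2(2) = 39 — satisfied.
C3: abs(2 - 7) = 5 — satisfied.
C4: j * k = 7 * 2 = 14 — satisfied.
C5: j + f = 7 + 7 = 14; 14 < 17 — satisfied.

No violations.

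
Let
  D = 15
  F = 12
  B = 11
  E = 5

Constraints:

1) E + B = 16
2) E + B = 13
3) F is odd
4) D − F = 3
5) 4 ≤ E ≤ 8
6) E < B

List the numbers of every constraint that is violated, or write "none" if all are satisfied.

Constraints 2 and 3 are violated.

1) E + B = 5 + 11 = 16 — satisfied.
2) E + B = 5 + 11 = 16, not 13 — violated.
3) F = 12 is even — violated.
4) D − F = 15 − 12 = 3 — satisfied.
5) E = 5 lies in [4, 8] — satisfied.
6) E = 5, B = 11; 5 < 11 — satisfied.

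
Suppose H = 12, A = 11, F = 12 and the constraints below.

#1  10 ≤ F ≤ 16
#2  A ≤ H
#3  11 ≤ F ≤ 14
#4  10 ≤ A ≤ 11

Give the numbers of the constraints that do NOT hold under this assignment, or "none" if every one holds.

All constraints are satisfied.

#1 F = 12 lies in [10, 16] — OK.
#2 A = 11, H = 12; 11 ≤ 12 — OK.
#3 F = 12 lies in [11, 14] — OK.
#4 A = 11 lies in [10, 11] — OK.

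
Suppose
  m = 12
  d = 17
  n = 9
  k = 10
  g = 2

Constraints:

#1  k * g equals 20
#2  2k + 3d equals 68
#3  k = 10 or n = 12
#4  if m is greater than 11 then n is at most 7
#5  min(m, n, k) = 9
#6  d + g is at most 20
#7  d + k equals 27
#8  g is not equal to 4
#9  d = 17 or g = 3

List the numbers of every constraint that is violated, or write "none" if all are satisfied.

Constraints 2 and 4 are violated.

#1 k * g = 10 * 2 = 20 — holds.
#2 2k + 3d = 2(10) + 3(17) = 71, not 68 — does not hold.
#3 k = 10 = 10 (first disjunct) — holds.
#4 m = 12 > 11, so we need n ≤ 7; but n = 9 > 7 — does not hold.
#5 min(12, 9, 10) = 9 — holds.
#6 d + g = 17 + 2 = 19; 19 ≤ 20 — holds.
#7 d + k = 17 + 10 = 27 — holds.
#8 g = 2, and 2 ≠ 4 — holds.
#9 d = 17 = 17 (first disjunct) — holds.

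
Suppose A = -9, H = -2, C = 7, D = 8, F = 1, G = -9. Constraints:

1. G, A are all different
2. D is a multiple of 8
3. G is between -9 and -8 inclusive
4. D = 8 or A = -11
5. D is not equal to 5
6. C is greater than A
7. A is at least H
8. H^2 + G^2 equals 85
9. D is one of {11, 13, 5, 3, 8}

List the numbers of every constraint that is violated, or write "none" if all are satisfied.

No — constraints 1 and 7 are not satisfied.

1. G = A = -9, not all different — violated.
2. 8 / 8 = 1, so 8 divides 8 — satisfied.
3. G = -9 lies in [-9, -8] — satisfied.
4. D = 8 = 8 (first disjunct) — satisfied.
5. D = 8, and 8 ≠ 5 — satisfied.
6. C = 7, A = -9; 7 > -9 — satisfied.
7. A = -9, H = -2; -9 < -2 (want ≥) — violated.
8. H^2 + G^2 = (-2)^2 + (-9)^2 = 4 + 81 = 85 — satisfied.
9. D = 8 is in {11, 13, 5, 3, 8} — satisfied.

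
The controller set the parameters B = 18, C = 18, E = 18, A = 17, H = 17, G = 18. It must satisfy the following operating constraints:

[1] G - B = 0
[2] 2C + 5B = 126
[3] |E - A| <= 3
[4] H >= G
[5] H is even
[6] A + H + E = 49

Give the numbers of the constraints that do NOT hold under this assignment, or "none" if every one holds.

The assignment fails constraints 4, 5, and 6.

[1] G - B = 18 - 18 = 0 — holds.
[2] 2C + 5B = 2(18) + 5(18) = 126 — holds.
[3] |18 - 17| = 1; 1 ≤ 3 — holds.
[4] H = 17, G = 18; 17 < 18 (want ≥) — does not hold.
[5] H = 17 is odd — does not hold.
[6] A + H + E = 17 + 17 + 18 = 52, not 49 — does not hold.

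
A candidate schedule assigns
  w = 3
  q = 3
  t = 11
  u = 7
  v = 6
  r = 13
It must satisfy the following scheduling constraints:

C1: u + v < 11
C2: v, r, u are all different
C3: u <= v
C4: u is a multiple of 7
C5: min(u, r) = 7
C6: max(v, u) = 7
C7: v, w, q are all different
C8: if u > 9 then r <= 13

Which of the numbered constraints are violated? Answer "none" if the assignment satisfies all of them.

Constraints 1, 3, and 7 do not hold.

C1: u + v = 7 + 6 = 13; 13 ≥ 11, bound 11 not met  FAIL
C2: values 6, 13, 7 are pairwise distinct  OK
C3: u = 7, v = 6; 7 > 6 (want ≤)  FAIL
C4: 7 / 7 = 1, so 7 divides 7  OK
C5: min(7, 13) = 7  OK
C6: max(6, 7) = 7  OK
C7: w = q = 3, not all different  FAIL
C8: u = 7, not > 9; antecedent false, conditional vacuously true  OK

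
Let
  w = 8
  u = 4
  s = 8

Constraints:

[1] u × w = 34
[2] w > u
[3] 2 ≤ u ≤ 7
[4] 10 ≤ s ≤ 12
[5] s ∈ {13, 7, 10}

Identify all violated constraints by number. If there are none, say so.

[1] u × w = 4 × 8 = 32, not 34 — fails.
[2] w = 8, u = 4; 8 > 4 — holds.
[3] u = 4 lies in [2, 7] — holds.
[4] s = 8 is outside [10, 12] — fails.
[5] s = 8 is not in {13, 7, 10} — fails.

Violated: 1, 4, and 5.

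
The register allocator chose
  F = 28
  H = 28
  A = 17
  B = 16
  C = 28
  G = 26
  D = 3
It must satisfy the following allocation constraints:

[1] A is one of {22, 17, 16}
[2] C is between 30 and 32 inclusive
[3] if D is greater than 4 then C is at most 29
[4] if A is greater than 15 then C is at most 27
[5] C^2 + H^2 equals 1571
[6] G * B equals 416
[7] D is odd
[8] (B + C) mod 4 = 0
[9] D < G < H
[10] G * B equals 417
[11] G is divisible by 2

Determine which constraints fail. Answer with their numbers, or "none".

[1] A = 17 is in {22, 17, 16} — holds.
[2] C = 28 is outside [30, 32] — fails.
[3] D = 3, not > 4; antecedent false, conditional vacuously true — holds.
[4] A = 17 > 15, so we need C ≤ 27; but C = 28 > 27 — fails.
[5] C^2 + H^2 = 28^2 + 28^2 = 784 + 784 = 1568, not 1571 — fails.
[6] G * B = 26 * 16 = 416 — holds.
[7] D = 3 is odd — holds.
[8] B + C = 44; 44 mod 4 = 0 — holds.
[9] values 3 < 26 < 28 — holds.
[10] G * B = 26 * 16 = 416, not 417 — fails.
[11] 26 / 2 = 13, so 2 divides 26 — holds.

The assignment fails constraints 2, 4, 5, and 10.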